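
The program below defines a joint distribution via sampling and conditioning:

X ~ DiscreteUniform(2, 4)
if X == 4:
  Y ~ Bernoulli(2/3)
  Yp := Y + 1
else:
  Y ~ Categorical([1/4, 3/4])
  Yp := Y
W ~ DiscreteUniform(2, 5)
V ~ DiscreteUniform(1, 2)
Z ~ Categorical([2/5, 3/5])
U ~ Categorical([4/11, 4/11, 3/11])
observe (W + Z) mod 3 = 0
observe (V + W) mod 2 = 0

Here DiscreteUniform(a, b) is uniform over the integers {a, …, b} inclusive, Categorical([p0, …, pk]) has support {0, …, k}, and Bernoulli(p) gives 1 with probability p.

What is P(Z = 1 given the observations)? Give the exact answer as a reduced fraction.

P(Z = 1 | obs) = 3/4

Enumerate traces; 54 have nonzero weight after conditioning:
  (X=2, Y=0, W=2, V=2, Z=1, U=0) weight 1/440
  (X=2, Y=0, W=2, V=2, Z=1, U=1) weight 1/440
  (X=2, Y=0, W=2, V=2, Z=1, U=2) weight 3/1760
  (X=2, Y=0, W=3, V=1, Z=0, U=0) weight 1/660
  (X=2, Y=0, W=3, V=1, Z=0, U=1) weight 1/660
  (X=2, Y=0, W=3, V=1, Z=0, U=2) weight 1/880
  (X=2, Y=0, W=5, V=1, Z=1, U=0) weight 1/440
  (X=2, Y=0, W=5, V=1, Z=1, U=1) weight 1/440
  … 46 more
Group by Z:
  weight(Z=0) = 1/20
  weight(Z=1) = 3/20
Total weight = 1/20 + 3/20 = 1/5
P(Z=0 | obs) = 1/20 / 1/5 = 1/4
P(Z=1 | obs) = 3/20 / 1/5 = 3/4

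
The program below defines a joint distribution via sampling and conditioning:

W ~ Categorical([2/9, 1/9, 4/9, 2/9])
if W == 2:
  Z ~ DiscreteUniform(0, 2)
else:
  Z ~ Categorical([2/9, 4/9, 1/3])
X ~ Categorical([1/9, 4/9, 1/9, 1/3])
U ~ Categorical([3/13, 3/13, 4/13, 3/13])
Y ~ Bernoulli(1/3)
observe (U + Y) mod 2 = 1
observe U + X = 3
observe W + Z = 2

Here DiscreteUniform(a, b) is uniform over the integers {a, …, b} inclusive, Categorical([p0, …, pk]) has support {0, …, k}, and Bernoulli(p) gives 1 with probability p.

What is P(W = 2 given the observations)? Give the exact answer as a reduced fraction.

P(W = 2 | obs) = 6/11

Enumerate traces; 12 have nonzero weight after conditioning:
  (W=0, Z=2, X=0, U=3, Y=0) weight 4/3159
  (W=0, Z=2, X=1, U=2, Y=1) weight 32/9477
  (W=0, Z=2, X=2, U=1, Y=0) weight 4/3159
  (W=0, Z=2, X=3, U=0, Y=1) weight 2/1053
  (W=1, Z=1, X=0, U=3, Y=0) weight 8/9477
  (W=1, Z=1, X=1, U=2, Y=1) weight 64/28431
  (W=1, Z=1, X=2, U=1, Y=0) weight 8/9477
  (W=1, Z=1, X=3, U=0, Y=1) weight 4/3159
  (W=2, Z=0, X=0, U=3, Y=0) weight 8/3159
  … 3 more
Group by W:
  weight(W=0) = 74/9477
  weight(W=1) = 148/28431
  weight(W=2) = 148/9477
Total weight = 74/9477 + 148/28431 + 148/9477 = 814/28431
P(W=0 | obs) = 74/9477 / 814/28431 = 3/11
P(W=1 | obs) = 148/28431 / 814/28431 = 2/11
P(W=2 | obs) = 148/9477 / 814/28431 = 6/11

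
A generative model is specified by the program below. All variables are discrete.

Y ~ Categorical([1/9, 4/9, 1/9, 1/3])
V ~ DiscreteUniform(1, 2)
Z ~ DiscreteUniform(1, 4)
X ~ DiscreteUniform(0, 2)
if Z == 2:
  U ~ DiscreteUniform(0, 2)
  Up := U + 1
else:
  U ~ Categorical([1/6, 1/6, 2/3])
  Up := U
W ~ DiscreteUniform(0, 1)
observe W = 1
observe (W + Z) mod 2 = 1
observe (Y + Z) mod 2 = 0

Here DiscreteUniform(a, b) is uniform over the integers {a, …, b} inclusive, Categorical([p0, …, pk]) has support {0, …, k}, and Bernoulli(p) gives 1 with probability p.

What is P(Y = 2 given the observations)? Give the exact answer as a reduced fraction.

Enumerate traces; 72 have nonzero weight after conditioning:
  (Y=0, V=1, Z=2, X=0, U=0, W=1) weight 1/1296
  (Y=0, V=1, Z=2, X=0, U=1, W=1) weight 1/1296
  (Y=0, V=1, Z=2, X=0, U=2, W=1) weight 1/1296
  (Y=0, V=1, Z=2, X=1, U=0, W=1) weight 1/1296
  (Y=0, V=1, Z=2, X=1, U=1, W=1) weight 1/1296
  (Y=0, V=1, Z=2, X=1, U=2, W=1) weight 1/1296
  (Y=0, V=1, Z=2, X=2, U=0, W=1) weight 1/1296
  (Y=0, V=1, Z=2, X=2, U=1, W=1) weight 1/1296
  (Y=2, V=1, Z=2, X=0, U=0, W=1) weight 1/1296
  … 63 more
Group by Y:
  weight(Y=0) = 1/36
  weight(Y=2) = 1/36
Total weight = 1/36 + 1/36 = 1/18
P(Y=0 | obs) = 1/36 / 1/18 = 1/2
P(Y=2 | obs) = 1/36 / 1/18 = 1/2

P(Y = 2 | obs) = 1/2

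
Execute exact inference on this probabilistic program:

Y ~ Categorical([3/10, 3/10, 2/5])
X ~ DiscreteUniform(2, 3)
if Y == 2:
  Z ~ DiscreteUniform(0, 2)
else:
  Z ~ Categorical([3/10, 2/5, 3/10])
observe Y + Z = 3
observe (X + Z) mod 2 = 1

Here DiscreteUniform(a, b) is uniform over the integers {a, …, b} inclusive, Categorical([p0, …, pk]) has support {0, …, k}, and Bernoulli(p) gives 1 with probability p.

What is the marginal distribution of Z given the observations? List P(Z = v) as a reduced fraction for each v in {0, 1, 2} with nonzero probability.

Enumerate traces; 2 have nonzero weight after conditioning:
  (Y=1, X=3, Z=2) weight 9/200
  (Y=2, X=2, Z=1) weight 1/15
Group by Z:
  weight(Z=1) = 1/15
  weight(Z=2) = 9/200
Total weight = 1/15 + 9/200 = 67/600
P(Z=1 | obs) = 1/15 / 67/600 = 40/67
P(Z=2 | obs) = 9/200 / 67/600 = 27/67

P(Z=1) = 40/67, P(Z=2) = 27/67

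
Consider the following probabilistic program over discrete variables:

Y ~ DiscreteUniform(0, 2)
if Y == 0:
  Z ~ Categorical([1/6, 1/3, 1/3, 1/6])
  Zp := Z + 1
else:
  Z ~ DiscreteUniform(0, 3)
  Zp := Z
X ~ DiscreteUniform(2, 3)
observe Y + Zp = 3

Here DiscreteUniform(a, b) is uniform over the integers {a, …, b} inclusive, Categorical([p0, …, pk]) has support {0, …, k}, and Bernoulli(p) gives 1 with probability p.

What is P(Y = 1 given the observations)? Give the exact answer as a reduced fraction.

Enumerate traces; 6 have nonzero weight after conditioning:
  (Y=0, Z=2, X=2) weight 1/18
  (Y=0, Z=2, X=3) weight 1/18
  (Y=1, Z=2, X=2) weight 1/24
  (Y=1, Z=2, X=3) weight 1/24
  (Y=2, Z=1, X=2) weight 1/24
  (Y=2, Z=1, X=3) weight 1/24
Group by Y:
  weight(Y=0) = 1/9
  weight(Y=1) = 1/12
  weight(Y=2) = 1/12
Total weight = 1/9 + 1/12 + 1/12 = 5/18
P(Y=0 | obs) = 1/9 / 5/18 = 2/5
P(Y=1 | obs) = 1/12 / 5/18 = 3/10
P(Y=2 | obs) = 1/12 / 5/18 = 3/10

P(Y = 1 | obs) = 3/10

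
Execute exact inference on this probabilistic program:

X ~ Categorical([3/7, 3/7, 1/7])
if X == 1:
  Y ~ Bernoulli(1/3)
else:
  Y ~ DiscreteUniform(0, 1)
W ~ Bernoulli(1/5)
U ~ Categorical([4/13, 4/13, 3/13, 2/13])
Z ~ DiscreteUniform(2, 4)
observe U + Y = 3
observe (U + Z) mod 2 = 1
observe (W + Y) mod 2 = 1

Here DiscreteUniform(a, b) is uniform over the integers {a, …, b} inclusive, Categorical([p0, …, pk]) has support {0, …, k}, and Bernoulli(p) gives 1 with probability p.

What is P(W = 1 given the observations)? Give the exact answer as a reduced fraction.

P(W = 1 | obs) = 4/13

Enumerate traces; 9 have nonzero weight after conditioning:
  (X=0, Y=0, W=1, U=3, Z=2) weight 1/455
  (X=0, Y=0, W=1, U=3, Z=4) weight 1/455
  (X=0, Y=1, W=0, U=2, Z=3) weight 6/455
  (X=1, Y=0, W=1, U=3, Z=2) weight 4/1365
  (X=1, Y=0, W=1, U=3, Z=4) weight 4/1365
  (X=1, Y=1, W=0, U=2, Z=3) weight 4/455
  (X=2, Y=0, W=1, U=3, Z=2) weight 1/1365
  (X=2, Y=0, W=1, U=3, Z=4) weight 1/1365
  … 1 more
Group by W:
  weight(W=0) = 12/455
  weight(W=1) = 16/1365
Total weight = 12/455 + 16/1365 = 4/105
P(W=0 | obs) = 12/455 / 4/105 = 9/13
P(W=1 | obs) = 16/1365 / 4/105 = 4/13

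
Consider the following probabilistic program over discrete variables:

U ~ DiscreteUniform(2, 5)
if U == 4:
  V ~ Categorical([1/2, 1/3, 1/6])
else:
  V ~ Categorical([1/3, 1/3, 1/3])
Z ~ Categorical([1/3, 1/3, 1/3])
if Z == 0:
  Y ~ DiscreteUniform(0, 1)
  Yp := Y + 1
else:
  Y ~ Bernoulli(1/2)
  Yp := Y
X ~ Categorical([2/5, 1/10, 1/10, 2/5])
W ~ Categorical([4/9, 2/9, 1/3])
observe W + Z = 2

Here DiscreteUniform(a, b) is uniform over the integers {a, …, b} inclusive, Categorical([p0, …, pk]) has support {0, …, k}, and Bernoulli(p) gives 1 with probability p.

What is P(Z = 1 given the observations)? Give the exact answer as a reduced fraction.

Enumerate traces; 288 have nonzero weight after conditioning:
  (U=2, V=0, Z=0, Y=0, X=0, W=2) weight 1/540
  (U=2, V=0, Z=0, Y=0, X=1, W=2) weight 1/2160
  (U=2, V=0, Z=0, Y=0, X=2, W=2) weight 1/2160
  (U=2, V=0, Z=0, Y=0, X=3, W=2) weight 1/540
  (U=2, V=0, Z=0, Y=1, X=0, W=2) weight 1/540
  (U=2, V=0, Z=0, Y=1, X=1, W=2) weight 1/2160
  (U=2, V=0, Z=0, Y=1, X=2, W=2) weight 1/2160
  (U=2, V=0, Z=0, Y=1, X=3, W=2) weight 1/540
  (U=2, V=0, Z=1, Y=0, X=0, W=1) weight 1/810
  (U=2, V=0, Z=2, Y=0, X=0, W=0) weight 1/405
  … 278 more
Group by Z:
  weight(Z=0) = 1/9
  weight(Z=1) = 2/27
  weight(Z=2) = 4/27
Total weight = 1/9 + 2/27 + 4/27 = 1/3
P(Z=0 | obs) = 1/9 / 1/3 = 1/3
P(Z=1 | obs) = 2/27 / 1/3 = 2/9
P(Z=2 | obs) = 4/27 / 1/3 = 4/9

P(Z = 1 | obs) = 2/9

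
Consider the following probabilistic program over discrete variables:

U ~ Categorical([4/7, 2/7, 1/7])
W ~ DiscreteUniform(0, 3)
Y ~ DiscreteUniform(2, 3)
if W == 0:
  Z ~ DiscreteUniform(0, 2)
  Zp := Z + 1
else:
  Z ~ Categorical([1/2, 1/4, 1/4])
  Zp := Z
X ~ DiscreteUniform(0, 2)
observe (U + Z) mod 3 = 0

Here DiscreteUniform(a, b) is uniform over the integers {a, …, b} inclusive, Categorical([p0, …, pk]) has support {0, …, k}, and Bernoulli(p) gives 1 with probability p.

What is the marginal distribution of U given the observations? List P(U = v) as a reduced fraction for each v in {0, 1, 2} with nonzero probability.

Enumerate traces; 72 have nonzero weight after conditioning:
  (U=0, W=0, Y=2, Z=0, X=0) weight 1/126
  (U=0, W=0, Y=2, Z=0, X=1) weight 1/126
  (U=0, W=0, Y=2, Z=0, X=2) weight 1/126
  (U=0, W=0, Y=3, Z=0, X=0) weight 1/126
  (U=0, W=0, Y=3, Z=0, X=1) weight 1/126
  (U=0, W=0, Y=3, Z=0, X=2) weight 1/126
  (U=0, W=1, Y=2, Z=0, X=0) weight 1/84
  (U=0, W=1, Y=2, Z=0, X=1) weight 1/84
  (U=1, W=0, Y=2, Z=2, X=0) weight 1/252
  (U=2, W=0, Y=2, Z=1, X=0) weight 1/504
  … 62 more
Group by U:
  weight(U=0) = 11/42
  weight(U=1) = 13/168
  weight(U=2) = 13/336
Total weight = 11/42 + 13/168 + 13/336 = 127/336
P(U=0 | obs) = 11/42 / 127/336 = 88/127
P(U=1 | obs) = 13/168 / 127/336 = 26/127
P(U=2 | obs) = 13/336 / 127/336 = 13/127

P(U=0) = 88/127, P(U=1) = 26/127, P(U=2) = 13/127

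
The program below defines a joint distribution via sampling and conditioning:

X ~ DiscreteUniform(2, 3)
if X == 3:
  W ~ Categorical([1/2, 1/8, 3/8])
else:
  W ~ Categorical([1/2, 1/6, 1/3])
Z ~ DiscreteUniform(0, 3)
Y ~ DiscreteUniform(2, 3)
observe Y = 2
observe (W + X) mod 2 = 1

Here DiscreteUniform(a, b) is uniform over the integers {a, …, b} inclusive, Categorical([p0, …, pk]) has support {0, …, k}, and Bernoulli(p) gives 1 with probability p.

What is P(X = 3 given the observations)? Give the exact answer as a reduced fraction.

Enumerate traces; 12 have nonzero weight after conditioning:
  (X=2, W=1, Z=0, Y=2) weight 1/96
  (X=2, W=1, Z=1, Y=2) weight 1/96
  (X=2, W=1, Z=2, Y=2) weight 1/96
  (X=2, W=1, Z=3, Y=2) weight 1/96
  (X=3, W=0, Z=0, Y=2) weight 1/32
  (X=3, W=0, Z=1, Y=2) weight 1/32
  (X=3, W=0, Z=2, Y=2) weight 1/32
  (X=3, W=0, Z=3, Y=2) weight 1/32
  … 4 more
Group by X:
  weight(X=2) = 1/24
  weight(X=3) = 7/32
Total weight = 1/24 + 7/32 = 25/96
P(X=2 | obs) = 1/24 / 25/96 = 4/25
P(X=3 | obs) = 7/32 / 25/96 = 21/25

P(X = 3 | obs) = 21/25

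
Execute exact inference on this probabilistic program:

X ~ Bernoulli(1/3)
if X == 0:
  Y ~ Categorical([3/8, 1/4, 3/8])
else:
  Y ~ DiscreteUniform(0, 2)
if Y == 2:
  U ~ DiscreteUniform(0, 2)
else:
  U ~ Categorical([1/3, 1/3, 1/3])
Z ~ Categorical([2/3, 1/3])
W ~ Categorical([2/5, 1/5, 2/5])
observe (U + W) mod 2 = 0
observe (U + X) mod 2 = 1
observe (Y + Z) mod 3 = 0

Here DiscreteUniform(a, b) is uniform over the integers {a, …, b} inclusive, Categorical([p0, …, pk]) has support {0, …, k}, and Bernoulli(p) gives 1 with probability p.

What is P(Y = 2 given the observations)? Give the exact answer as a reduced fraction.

Enumerate traces; 10 have nonzero weight after conditioning:
  (X=0, Y=0, U=1, Z=0, W=1) weight 1/90
  (X=0, Y=2, U=1, Z=1, W=1) weight 1/180
  (X=1, Y=0, U=0, Z=0, W=0) weight 4/405
  (X=1, Y=0, U=0, Z=0, W=2) weight 4/405
  (X=1, Y=0, U=2, Z=0, W=0) weight 4/405
  (X=1, Y=0, U=2, Z=0, W=2) weight 4/405
  (X=1, Y=2, U=0, Z=1, W=0) weight 2/405
  (X=1, Y=2, U=0, Z=1, W=2) weight 2/405
  … 2 more
Group by Y:
  weight(Y=0) = 41/810
  weight(Y=2) = 41/1620
Total weight = 41/810 + 41/1620 = 41/540
P(Y=0 | obs) = 41/810 / 41/540 = 2/3
P(Y=2 | obs) = 41/1620 / 41/540 = 1/3

P(Y = 2 | obs) = 1/3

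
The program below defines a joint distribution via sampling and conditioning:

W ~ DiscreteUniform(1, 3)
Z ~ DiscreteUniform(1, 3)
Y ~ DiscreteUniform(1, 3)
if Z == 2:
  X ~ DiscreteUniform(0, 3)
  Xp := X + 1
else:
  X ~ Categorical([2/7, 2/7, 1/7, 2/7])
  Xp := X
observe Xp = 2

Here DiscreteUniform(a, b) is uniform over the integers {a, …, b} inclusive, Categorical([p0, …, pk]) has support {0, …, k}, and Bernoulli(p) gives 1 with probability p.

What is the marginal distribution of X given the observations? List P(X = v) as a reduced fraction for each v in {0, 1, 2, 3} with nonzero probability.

P(X=1) = 7/15, P(X=2) = 8/15

Enumerate traces; 27 have nonzero weight after conditioning:
  (W=1, Z=1, Y=1, X=2) weight 1/189
  (W=1, Z=1, Y=2, X=2) weight 1/189
  (W=1, Z=1, Y=3, X=2) weight 1/189
  (W=1, Z=2, Y=1, X=1) weight 1/108
  (W=1, Z=2, Y=2, X=1) weight 1/108
  (W=1, Z=2, Y=3, X=1) weight 1/108
  (W=1, Z=3, Y=1, X=2) weight 1/189
  (W=1, Z=3, Y=2, X=2) weight 1/189
  … 19 more
Group by X:
  weight(X=1) = 1/12
  weight(X=2) = 2/21
Total weight = 1/12 + 2/21 = 5/28
P(X=1 | obs) = 1/12 / 5/28 = 7/15
P(X=2 | obs) = 2/21 / 5/28 = 8/15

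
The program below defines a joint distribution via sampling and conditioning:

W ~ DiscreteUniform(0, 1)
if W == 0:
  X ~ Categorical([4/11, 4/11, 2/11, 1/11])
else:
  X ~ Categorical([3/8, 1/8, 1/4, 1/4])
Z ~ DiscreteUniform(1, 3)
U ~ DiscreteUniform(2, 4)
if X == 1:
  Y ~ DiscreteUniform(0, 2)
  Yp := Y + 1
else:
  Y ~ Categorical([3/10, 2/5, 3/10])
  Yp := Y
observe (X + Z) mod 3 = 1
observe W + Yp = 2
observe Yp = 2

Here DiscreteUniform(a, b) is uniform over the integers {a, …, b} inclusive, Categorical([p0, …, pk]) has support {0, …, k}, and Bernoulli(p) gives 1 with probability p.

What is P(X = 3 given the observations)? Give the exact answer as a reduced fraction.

Enumerate traces; 12 have nonzero weight after conditioning:
  (W=0, X=0, Z=1, U=2, Y=2) weight 1/165
  (W=0, X=0, Z=1, U=3, Y=2) weight 1/165
  (W=0, X=0, Z=1, U=4, Y=2) weight 1/165
  (W=0, X=1, Z=3, U=2, Y=1) weight 2/297
  (W=0, X=1, Z=3, U=3, Y=1) weight 2/297
  (W=0, X=1, Z=3, U=4, Y=1) weight 2/297
  (W=0, X=2, Z=2, U=2, Y=2) weight 1/330
  (W=0, X=2, Z=2, U=3, Y=2) weight 1/330
  (W=0, X=3, Z=1, U=2, Y=2) weight 1/660
  … 3 more
Group by X:
  weight(X=0) = 1/55
  weight(X=1) = 2/99
  weight(X=2) = 1/110
  weight(X=3) = 1/220
Total weight = 1/55 + 2/99 + 1/110 + 1/220 = 103/1980
P(X=0 | obs) = 1/55 / 103/1980 = 36/103
P(X=1 | obs) = 2/99 / 103/1980 = 40/103
P(X=2 | obs) = 1/110 / 103/1980 = 18/103
P(X=3 | obs) = 1/220 / 103/1980 = 9/103

P(X = 3 | obs) = 9/103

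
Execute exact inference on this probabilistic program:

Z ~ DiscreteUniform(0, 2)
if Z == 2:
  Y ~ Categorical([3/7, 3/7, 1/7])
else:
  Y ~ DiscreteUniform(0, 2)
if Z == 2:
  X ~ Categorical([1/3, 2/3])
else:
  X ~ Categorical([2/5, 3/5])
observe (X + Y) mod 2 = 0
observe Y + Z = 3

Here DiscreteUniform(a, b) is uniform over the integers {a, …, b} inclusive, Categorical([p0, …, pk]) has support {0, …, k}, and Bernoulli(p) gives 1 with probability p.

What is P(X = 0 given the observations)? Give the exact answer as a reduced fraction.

Enumerate traces; 2 have nonzero weight after conditioning:
  (Z=1, Y=2, X=0) weight 2/45
  (Z=2, Y=1, X=1) weight 2/21
Group by X:
  weight(X=0) = 2/45
  weight(X=1) = 2/21
Total weight = 2/45 + 2/21 = 44/315
P(X=0 | obs) = 2/45 / 44/315 = 7/22
P(X=1 | obs) = 2/21 / 44/315 = 15/22

P(X = 0 | obs) = 7/22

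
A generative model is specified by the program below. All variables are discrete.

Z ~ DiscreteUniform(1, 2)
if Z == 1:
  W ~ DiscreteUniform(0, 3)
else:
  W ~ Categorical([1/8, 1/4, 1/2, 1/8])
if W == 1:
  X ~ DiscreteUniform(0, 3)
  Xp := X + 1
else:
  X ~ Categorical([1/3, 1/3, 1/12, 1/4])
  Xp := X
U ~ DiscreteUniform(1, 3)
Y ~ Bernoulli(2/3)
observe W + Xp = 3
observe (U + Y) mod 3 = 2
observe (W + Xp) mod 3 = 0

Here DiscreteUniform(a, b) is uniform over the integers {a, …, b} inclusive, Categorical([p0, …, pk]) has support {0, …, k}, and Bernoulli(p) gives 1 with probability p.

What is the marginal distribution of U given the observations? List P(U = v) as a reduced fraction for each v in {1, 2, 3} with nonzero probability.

Enumerate traces; 16 have nonzero weight after conditioning:
  (Z=1, W=0, X=3, U=1, Y=1) weight 1/144
  (Z=1, W=0, X=3, U=2, Y=0) weight 1/288
  (Z=1, W=1, X=1, U=1, Y=1) weight 1/144
  (Z=1, W=1, X=1, U=2, Y=0) weight 1/288
  (Z=1, W=2, X=1, U=1, Y=1) weight 1/108
  (Z=1, W=2, X=1, U=2, Y=0) weight 1/216
  (Z=1, W=3, X=0, U=1, Y=1) weight 1/108
  (Z=1, W=3, X=0, U=2, Y=0) weight 1/216
  … 8 more
Group by U:
  weight(U=1) = 19/288
  weight(U=2) = 19/576
Total weight = 19/288 + 19/576 = 19/192
P(U=1 | obs) = 19/288 / 19/192 = 2/3
P(U=2 | obs) = 19/576 / 19/192 = 1/3

P(U=1) = 2/3, P(U=2) = 1/3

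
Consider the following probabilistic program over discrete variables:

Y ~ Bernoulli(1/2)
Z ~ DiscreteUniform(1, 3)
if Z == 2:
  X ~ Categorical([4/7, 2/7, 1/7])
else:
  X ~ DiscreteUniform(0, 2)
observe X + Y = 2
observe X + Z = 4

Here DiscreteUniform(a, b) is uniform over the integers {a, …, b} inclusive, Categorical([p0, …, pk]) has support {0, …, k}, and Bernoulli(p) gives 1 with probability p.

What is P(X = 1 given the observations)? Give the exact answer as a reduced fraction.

Enumerate traces; 2 have nonzero weight after conditioning:
  (Y=0, Z=2, X=2) weight 1/42
  (Y=1, Z=3, X=1) weight 1/18
Group by X:
  weight(X=1) = 1/18
  weight(X=2) = 1/42
Total weight = 1/18 + 1/42 = 5/63
P(X=1 | obs) = 1/18 / 5/63 = 7/10
P(X=2 | obs) = 1/42 / 5/63 = 3/10

P(X = 1 | obs) = 7/10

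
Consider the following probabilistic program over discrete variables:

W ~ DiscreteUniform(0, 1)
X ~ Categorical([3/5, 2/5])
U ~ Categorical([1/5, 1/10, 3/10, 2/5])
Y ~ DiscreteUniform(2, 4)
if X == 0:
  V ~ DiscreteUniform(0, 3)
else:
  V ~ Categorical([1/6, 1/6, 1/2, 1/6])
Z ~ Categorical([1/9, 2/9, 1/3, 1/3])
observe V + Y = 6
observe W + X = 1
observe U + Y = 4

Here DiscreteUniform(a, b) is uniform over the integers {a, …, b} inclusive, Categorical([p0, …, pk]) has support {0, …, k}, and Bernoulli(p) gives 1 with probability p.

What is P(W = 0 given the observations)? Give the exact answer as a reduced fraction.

Enumerate traces; 16 have nonzero weight after conditioning:
  (W=0, X=1, U=0, Y=4, V=2, Z=0) weight 1/1350
  (W=0, X=1, U=0, Y=4, V=2, Z=1) weight 1/675
  (W=0, X=1, U=0, Y=4, V=2, Z=2) weight 1/450
  (W=0, X=1, U=0, Y=4, V=2, Z=3) weight 1/450
  (W=0, X=1, U=1, Y=3, V=3, Z=0) weight 1/8100
  (W=0, X=1, U=1, Y=3, V=3, Z=1) weight 1/4050
  (W=0, X=1, U=1, Y=3, V=3, Z=2) weight 1/2700
  (W=0, X=1, U=1, Y=3, V=3, Z=3) weight 1/2700
  (W=1, X=0, U=0, Y=4, V=2, Z=0) weight 1/1800
  … 7 more
Group by W:
  weight(W=0) = 7/900
  weight(W=1) = 3/400
Total weight = 7/900 + 3/400 = 11/720
P(W=0 | obs) = 7/900 / 11/720 = 28/55
P(W=1 | obs) = 3/400 / 11/720 = 27/55

P(W = 0 | obs) = 28/55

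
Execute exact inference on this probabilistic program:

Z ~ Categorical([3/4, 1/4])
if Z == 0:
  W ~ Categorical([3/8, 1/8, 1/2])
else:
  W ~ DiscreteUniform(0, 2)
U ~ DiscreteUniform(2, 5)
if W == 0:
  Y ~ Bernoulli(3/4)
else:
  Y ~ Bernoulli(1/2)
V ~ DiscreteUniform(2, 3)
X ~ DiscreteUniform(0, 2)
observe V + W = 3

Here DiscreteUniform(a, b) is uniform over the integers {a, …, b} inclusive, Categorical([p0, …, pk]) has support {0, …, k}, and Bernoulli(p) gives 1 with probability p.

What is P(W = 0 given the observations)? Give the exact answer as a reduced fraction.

P(W = 0 | obs) = 35/52

Enumerate traces; 96 have nonzero weight after conditioning:
  (Z=0, W=0, U=2, Y=0, V=3, X=0) weight 3/1024
  (Z=0, W=0, U=2, Y=0, V=3, X=1) weight 3/1024
  (Z=0, W=0, U=2, Y=0, V=3, X=2) weight 3/1024
  (Z=0, W=0, U=2, Y=1, V=3, X=0) weight 9/1024
  (Z=0, W=0, U=2, Y=1, V=3, X=1) weight 9/1024
  (Z=0, W=0, U=2, Y=1, V=3, X=2) weight 9/1024
  (Z=0, W=0, U=3, Y=0, V=3, X=0) weight 3/1024
  (Z=0, W=0, U=3, Y=0, V=3, X=1) weight 3/1024
  (Z=0, W=1, U=2, Y=0, V=2, X=0) weight 1/512
  … 87 more
Group by W:
  weight(W=0) = 35/192
  weight(W=1) = 17/192
Total weight = 35/192 + 17/192 = 13/48
P(W=0 | obs) = 35/192 / 13/48 = 35/52
P(W=1 | obs) = 17/192 / 13/48 = 17/52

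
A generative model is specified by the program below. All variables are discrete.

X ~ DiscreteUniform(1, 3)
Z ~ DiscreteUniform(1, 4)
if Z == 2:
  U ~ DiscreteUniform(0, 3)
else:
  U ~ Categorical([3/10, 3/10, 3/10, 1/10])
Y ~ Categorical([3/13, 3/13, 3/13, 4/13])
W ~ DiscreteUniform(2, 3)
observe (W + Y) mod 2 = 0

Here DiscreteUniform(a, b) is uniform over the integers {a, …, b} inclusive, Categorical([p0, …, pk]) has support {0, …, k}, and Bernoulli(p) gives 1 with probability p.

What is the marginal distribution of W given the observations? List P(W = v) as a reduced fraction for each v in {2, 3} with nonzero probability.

P(W=2) = 6/13, P(W=3) = 7/13

Enumerate traces; 192 have nonzero weight after conditioning:
  (X=1, Z=1, U=0, Y=0, W=2) weight 3/1040
  (X=1, Z=1, U=0, Y=1, W=3) weight 3/1040
  (X=1, Z=1, U=0, Y=2, W=2) weight 3/1040
  (X=1, Z=1, U=0, Y=3, W=3) weight 1/260
  (X=1, Z=1, U=1, Y=0, W=2) weight 3/1040
  (X=1, Z=1, U=1, Y=1, W=3) weight 3/1040
  (X=1, Z=1, U=1, Y=2, W=2) weight 3/1040
  (X=1, Z=1, U=1, Y=3, W=3) weight 1/260
  … 184 more
Group by W:
  weight(W=2) = 3/13
  weight(W=3) = 7/26
Total weight = 3/13 + 7/26 = 1/2
P(W=2 | obs) = 3/13 / 1/2 = 6/13
P(W=3 | obs) = 7/26 / 1/2 = 7/13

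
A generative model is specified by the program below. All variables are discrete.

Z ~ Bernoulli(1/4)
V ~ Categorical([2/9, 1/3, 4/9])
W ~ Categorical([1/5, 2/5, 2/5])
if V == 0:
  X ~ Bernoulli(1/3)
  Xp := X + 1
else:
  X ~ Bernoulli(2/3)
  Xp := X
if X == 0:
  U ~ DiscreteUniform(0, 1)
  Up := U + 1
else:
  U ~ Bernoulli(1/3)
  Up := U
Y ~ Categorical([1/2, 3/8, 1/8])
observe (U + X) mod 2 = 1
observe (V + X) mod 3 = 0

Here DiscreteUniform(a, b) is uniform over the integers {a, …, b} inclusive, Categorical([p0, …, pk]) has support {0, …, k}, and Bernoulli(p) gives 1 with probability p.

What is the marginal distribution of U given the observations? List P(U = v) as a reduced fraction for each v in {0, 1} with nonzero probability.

P(U=0) = 8/11, P(U=1) = 3/11

Enumerate traces; 36 have nonzero weight after conditioning:
  (Z=0, V=0, W=0, X=0, U=1, Y=0) weight 1/180
  (Z=0, V=0, W=0, X=0, U=1, Y=1) weight 1/240
  (Z=0, V=0, W=0, X=0, U=1, Y=2) weight 1/720
  (Z=0, V=0, W=1, X=0, U=1, Y=0) weight 1/90
  (Z=0, V=0, W=1, X=0, U=1, Y=1) weight 1/120
  (Z=0, V=0, W=1, X=0, U=1, Y=2) weight 1/360
  (Z=0, V=0, W=2, X=0, U=1, Y=0) weight 1/90
  (Z=0, V=0, W=2, X=0, U=1, Y=1) weight 1/120
  (Z=0, V=2, W=0, X=1, U=0, Y=0) weight 2/135
  … 27 more
Group by U:
  weight(U=0) = 16/81
  weight(U=1) = 2/27
Total weight = 16/81 + 2/27 = 22/81
P(U=0 | obs) = 16/81 / 22/81 = 8/11
P(U=1 | obs) = 2/27 / 22/81 = 3/11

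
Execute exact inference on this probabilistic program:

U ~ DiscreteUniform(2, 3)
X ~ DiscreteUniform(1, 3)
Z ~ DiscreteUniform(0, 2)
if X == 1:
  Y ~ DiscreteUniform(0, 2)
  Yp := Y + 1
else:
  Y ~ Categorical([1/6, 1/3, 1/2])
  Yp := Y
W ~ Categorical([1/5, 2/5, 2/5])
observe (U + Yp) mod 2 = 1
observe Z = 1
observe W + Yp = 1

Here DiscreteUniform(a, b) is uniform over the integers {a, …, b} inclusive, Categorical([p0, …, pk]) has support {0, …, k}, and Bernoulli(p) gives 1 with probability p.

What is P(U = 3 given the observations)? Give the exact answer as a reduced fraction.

P(U = 3 | obs) = 2/5

Enumerate traces; 5 have nonzero weight after conditioning:
  (U=2, X=1, Z=1, Y=0, W=0) weight 1/270
  (U=2, X=2, Z=1, Y=1, W=0) weight 1/270
  (U=2, X=3, Z=1, Y=1, W=0) weight 1/270
  (U=3, X=2, Z=1, Y=0, W=1) weight 1/270
  (U=3, X=3, Z=1, Y=0, W=1) weight 1/270
Group by U:
  weight(U=2) = 1/90
  weight(U=3) = 1/135
Total weight = 1/90 + 1/135 = 1/54
P(U=2 | obs) = 1/90 / 1/54 = 3/5
P(U=3 | obs) = 1/135 / 1/54 = 2/5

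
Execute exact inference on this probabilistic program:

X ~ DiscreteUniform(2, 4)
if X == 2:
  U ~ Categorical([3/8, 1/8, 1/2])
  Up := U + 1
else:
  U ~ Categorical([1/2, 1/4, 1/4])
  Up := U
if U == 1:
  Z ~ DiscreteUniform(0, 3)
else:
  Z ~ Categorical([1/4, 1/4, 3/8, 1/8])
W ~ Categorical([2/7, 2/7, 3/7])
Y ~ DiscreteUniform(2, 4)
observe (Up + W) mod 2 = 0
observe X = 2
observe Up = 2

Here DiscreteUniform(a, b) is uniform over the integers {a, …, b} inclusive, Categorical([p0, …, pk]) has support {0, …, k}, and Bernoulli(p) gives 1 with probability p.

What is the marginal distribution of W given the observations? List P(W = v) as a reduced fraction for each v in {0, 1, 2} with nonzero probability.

P(W=0) = 2/5, P(W=2) = 3/5

Enumerate traces; 24 have nonzero weight after conditioning:
  (X=2, U=1, Z=0, W=0, Y=2) weight 1/1008
  (X=2, U=1, Z=0, W=0, Y=3) weight 1/1008
  (X=2, U=1, Z=0, W=0, Y=4) weight 1/1008
  (X=2, U=1, Z=0, W=2, Y=2) weight 1/672
  (X=2, U=1, Z=0, W=2, Y=3) weight 1/672
  (X=2, U=1, Z=0, W=2, Y=4) weight 1/672
  (X=2, U=1, Z=1, W=0, Y=2) weight 1/1008
  (X=2, U=1, Z=1, W=0, Y=3) weight 1/1008
  … 16 more
Group by W:
  weight(W=0) = 1/84
  weight(W=2) = 1/56
Total weight = 1/84 + 1/56 = 5/168
P(W=0 | obs) = 1/84 / 5/168 = 2/5
P(W=2 | obs) = 1/56 / 5/168 = 3/5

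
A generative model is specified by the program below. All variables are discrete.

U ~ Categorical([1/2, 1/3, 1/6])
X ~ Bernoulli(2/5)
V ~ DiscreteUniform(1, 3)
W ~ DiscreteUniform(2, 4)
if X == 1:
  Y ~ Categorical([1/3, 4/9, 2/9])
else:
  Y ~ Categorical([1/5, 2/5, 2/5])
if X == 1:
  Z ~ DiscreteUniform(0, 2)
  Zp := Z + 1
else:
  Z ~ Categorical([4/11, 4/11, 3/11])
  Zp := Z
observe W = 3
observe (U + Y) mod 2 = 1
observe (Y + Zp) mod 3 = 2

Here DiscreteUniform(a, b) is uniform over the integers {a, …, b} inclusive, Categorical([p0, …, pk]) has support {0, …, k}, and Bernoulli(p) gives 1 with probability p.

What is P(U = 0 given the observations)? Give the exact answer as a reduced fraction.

Enumerate traces; 24 have nonzero weight after conditioning:
  (U=0, X=0, V=1, W=3, Y=1, Z=1) weight 4/825
  (U=0, X=0, V=2, W=3, Y=1, Z=1) weight 4/825
  (U=0, X=0, V=3, W=3, Y=1, Z=1) weight 4/825
  (U=0, X=1, V=1, W=3, Y=1, Z=0) weight 4/1215
  (U=0, X=1, V=2, W=3, Y=1, Z=0) weight 4/1215
  (U=0, X=1, V=3, W=3, Y=1, Z=0) weight 4/1215
  (U=1, X=0, V=1, W=3, Y=0, Z=2) weight 1/825
  (U=1, X=0, V=1, W=3, Y=2, Z=0) weight 8/2475
  (U=2, X=0, V=1, W=3, Y=1, Z=1) weight 4/2475
  … 15 more
Group by U:
  weight(U=0) = 544/22275
  weight(U=1) = 131/6075
  weight(U=2) = 544/66825
Total weight = 544/22275 + 131/6075 + 544/66825 = 3617/66825
P(U=0 | obs) = 544/22275 / 3617/66825 = 1632/3617
P(U=1 | obs) = 131/6075 / 3617/66825 = 1441/3617
P(U=2 | obs) = 544/66825 / 3617/66825 = 544/3617

P(U = 0 | obs) = 1632/3617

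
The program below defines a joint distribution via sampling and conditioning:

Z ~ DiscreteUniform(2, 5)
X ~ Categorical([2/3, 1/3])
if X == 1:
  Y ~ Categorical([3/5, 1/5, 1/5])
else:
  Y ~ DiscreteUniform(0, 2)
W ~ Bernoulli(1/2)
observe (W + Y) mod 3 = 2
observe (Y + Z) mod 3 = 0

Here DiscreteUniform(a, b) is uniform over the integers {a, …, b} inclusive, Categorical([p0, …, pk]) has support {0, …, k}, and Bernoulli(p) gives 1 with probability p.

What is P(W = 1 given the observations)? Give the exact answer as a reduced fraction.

P(W = 1 | obs) = 2/3

Enumerate traces; 6 have nonzero weight after conditioning:
  (Z=2, X=0, Y=1, W=1) weight 1/36
  (Z=2, X=1, Y=1, W=1) weight 1/120
  (Z=4, X=0, Y=2, W=0) weight 1/36
  (Z=4, X=1, Y=2, W=0) weight 1/120
  (Z=5, X=0, Y=1, W=1) weight 1/36
  (Z=5, X=1, Y=1, W=1) weight 1/120
Group by W:
  weight(W=0) = 13/360
  weight(W=1) = 13/180
Total weight = 13/360 + 13/180 = 13/120
P(W=0 | obs) = 13/360 / 13/120 = 1/3
P(W=1 | obs) = 13/180 / 13/120 = 2/3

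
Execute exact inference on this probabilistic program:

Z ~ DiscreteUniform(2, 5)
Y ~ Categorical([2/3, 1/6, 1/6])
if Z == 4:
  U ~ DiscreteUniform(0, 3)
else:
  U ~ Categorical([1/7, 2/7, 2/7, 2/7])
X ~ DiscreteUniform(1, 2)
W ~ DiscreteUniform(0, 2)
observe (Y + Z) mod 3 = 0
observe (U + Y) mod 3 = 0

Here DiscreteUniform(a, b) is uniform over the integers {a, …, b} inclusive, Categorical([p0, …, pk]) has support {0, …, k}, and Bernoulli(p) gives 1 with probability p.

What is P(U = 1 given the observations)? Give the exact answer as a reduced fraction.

Enumerate traces; 30 have nonzero weight after conditioning:
  (Z=2, Y=1, U=2, X=1, W=0) weight 1/504
  (Z=2, Y=1, U=2, X=1, W=1) weight 1/504
  (Z=2, Y=1, U=2, X=1, W=2) weight 1/504
  (Z=2, Y=1, U=2, X=2, W=0) weight 1/504
  (Z=2, Y=1, U=2, X=2, W=1) weight 1/504
  (Z=2, Y=1, U=2, X=2, W=2) weight 1/504
  (Z=3, Y=0, U=0, X=1, W=0) weight 1/252
  (Z=3, Y=0, U=0, X=1, W=1) weight 1/252
  (Z=3, Y=0, U=3, X=1, W=0) weight 1/126
  (Z=4, Y=2, U=1, X=1, W=0) weight 1/576
  … 20 more
Group by U:
  weight(U=0) = 1/42
  weight(U=1) = 1/96
  weight(U=2) = 1/42
  weight(U=3) = 1/21
Total weight = 1/42 + 1/96 + 1/42 + 1/21 = 71/672
P(U=0 | obs) = 1/42 / 71/672 = 16/71
P(U=1 | obs) = 1/96 / 71/672 = 7/71
P(U=2 | obs) = 1/42 / 71/672 = 16/71
P(U=3 | obs) = 1/21 / 71/672 = 32/71

P(U = 1 | obs) = 7/71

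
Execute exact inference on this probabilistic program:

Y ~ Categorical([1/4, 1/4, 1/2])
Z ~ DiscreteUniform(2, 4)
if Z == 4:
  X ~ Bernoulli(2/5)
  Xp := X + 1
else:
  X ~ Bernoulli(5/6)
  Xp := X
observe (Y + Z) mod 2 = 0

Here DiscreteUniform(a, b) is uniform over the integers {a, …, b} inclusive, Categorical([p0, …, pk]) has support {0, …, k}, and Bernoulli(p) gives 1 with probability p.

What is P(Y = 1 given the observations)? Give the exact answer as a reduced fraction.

Enumerate traces; 10 have nonzero weight after conditioning:
  (Y=0, Z=2, X=0) weight 1/72
  (Y=0, Z=2, X=1) weight 5/72
  (Y=0, Z=4, X=0) weight 1/20
  (Y=0, Z=4, X=1) weight 1/30
  (Y=1, Z=3, X=0) weight 1/72
  (Y=1, Z=3, X=1) weight 5/72
  (Y=2, Z=2, X=0) weight 1/36
  (Y=2, Z=2, X=1) weight 5/36
  … 2 more
Group by Y:
  weight(Y=0) = 1/6
  weight(Y=1) = 1/12
  weight(Y=2) = 1/3
Total weight = 1/6 + 1/12 + 1/3 = 7/12
P(Y=0 | obs) = 1/6 / 7/12 = 2/7
P(Y=1 | obs) = 1/12 / 7/12 = 1/7
P(Y=2 | obs) = 1/3 / 7/12 = 4/7

P(Y = 1 | obs) = 1/7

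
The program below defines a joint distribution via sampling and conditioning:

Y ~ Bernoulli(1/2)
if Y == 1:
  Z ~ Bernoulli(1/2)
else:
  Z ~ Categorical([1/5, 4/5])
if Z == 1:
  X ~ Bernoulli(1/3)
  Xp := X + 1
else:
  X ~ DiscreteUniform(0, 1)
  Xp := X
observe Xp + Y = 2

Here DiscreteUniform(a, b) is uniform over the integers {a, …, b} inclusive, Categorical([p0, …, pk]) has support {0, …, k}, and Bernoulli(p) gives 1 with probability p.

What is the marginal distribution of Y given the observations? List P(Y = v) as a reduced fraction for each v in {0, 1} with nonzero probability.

P(Y=0) = 16/51, P(Y=1) = 35/51

Enumerate traces; 3 have nonzero weight after conditioning:
  (Y=0, Z=1, X=1) weight 2/15
  (Y=1, Z=0, X=1) weight 1/8
  (Y=1, Z=1, X=0) weight 1/6
Group by Y:
  weight(Y=0) = 2/15
  weight(Y=1) = 7/24
Total weight = 2/15 + 7/24 = 17/40
P(Y=0 | obs) = 2/15 / 17/40 = 16/51
P(Y=1 | obs) = 7/24 / 17/40 = 35/51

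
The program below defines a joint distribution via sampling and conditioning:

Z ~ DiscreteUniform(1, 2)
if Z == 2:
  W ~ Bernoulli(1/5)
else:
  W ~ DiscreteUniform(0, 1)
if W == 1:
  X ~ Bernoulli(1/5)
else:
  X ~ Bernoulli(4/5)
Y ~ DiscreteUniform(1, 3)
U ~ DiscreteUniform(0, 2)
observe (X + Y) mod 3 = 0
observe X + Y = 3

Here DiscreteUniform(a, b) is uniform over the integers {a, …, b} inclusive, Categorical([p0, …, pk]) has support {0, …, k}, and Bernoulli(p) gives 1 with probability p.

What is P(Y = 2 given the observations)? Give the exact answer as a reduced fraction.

Enumerate traces; 24 have nonzero weight after conditioning:
  (Z=1, W=0, X=0, Y=3, U=0) weight 1/180
  (Z=1, W=0, X=0, Y=3, U=1) weight 1/180
  (Z=1, W=0, X=0, Y=3, U=2) weight 1/180
  (Z=1, W=0, X=1, Y=2, U=0) weight 1/45
  (Z=1, W=0, X=1, Y=2, U=1) weight 1/45
  (Z=1, W=0, X=1, Y=2, U=2) weight 1/45
  (Z=1, W=1, X=0, Y=3, U=0) weight 1/45
  (Z=1, W=1, X=0, Y=3, U=1) weight 1/45
  … 16 more
Group by Y:
  weight(Y=2) = 59/300
  weight(Y=3) = 41/300
Total weight = 59/300 + 41/300 = 1/3
P(Y=2 | obs) = 59/300 / 1/3 = 59/100
P(Y=3 | obs) = 41/300 / 1/3 = 41/100

P(Y = 2 | obs) = 59/100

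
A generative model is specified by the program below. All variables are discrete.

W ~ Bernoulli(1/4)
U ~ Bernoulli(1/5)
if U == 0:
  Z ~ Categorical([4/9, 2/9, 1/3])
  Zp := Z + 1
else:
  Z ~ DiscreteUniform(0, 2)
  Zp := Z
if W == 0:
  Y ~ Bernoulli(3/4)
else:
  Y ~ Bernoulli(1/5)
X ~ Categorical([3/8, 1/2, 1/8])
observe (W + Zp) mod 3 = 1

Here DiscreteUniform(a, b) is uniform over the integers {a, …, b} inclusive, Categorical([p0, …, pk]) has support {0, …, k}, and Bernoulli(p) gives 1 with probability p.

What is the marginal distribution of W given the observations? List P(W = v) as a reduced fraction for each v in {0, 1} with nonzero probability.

P(W=0) = 19/24, P(W=1) = 5/24

Enumerate traces; 24 have nonzero weight after conditioning:
  (W=0, U=0, Z=0, Y=0, X=0) weight 1/40
  (W=0, U=0, Z=0, Y=0, X=1) weight 1/30
  (W=0, U=0, Z=0, Y=0, X=2) weight 1/120
  (W=0, U=0, Z=0, Y=1, X=0) weight 3/40
  (W=0, U=0, Z=0, Y=1, X=1) weight 1/10
  (W=0, U=0, Z=0, Y=1, X=2) weight 1/40
  (W=0, U=1, Z=1, Y=0, X=0) weight 3/640
  (W=0, U=1, Z=1, Y=0, X=1) weight 1/160
  (W=1, U=0, Z=2, Y=0, X=0) weight 1/50
  … 15 more
Group by W:
  weight(W=0) = 19/60
  weight(W=1) = 1/12
Total weight = 19/60 + 1/12 = 2/5
P(W=0 | obs) = 19/60 / 2/5 = 19/24
P(W=1 | obs) = 1/12 / 2/5 = 5/24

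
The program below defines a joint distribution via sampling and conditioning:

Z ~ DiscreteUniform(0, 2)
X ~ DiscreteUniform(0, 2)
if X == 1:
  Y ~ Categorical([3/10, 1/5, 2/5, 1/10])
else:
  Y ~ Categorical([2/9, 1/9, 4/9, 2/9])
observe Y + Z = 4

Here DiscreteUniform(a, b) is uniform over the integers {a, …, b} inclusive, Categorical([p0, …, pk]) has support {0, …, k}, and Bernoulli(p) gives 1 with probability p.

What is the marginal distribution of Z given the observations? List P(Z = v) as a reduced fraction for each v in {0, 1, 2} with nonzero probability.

Enumerate traces; 6 have nonzero weight after conditioning:
  (Z=1, X=0, Y=3) weight 2/81
  (Z=1, X=1, Y=3) weight 1/90
  (Z=1, X=2, Y=3) weight 2/81
  (Z=2, X=0, Y=2) weight 4/81
  (Z=2, X=1, Y=2) weight 2/45
  (Z=2, X=2, Y=2) weight 4/81
Group by Z:
  weight(Z=1) = 49/810
  weight(Z=2) = 58/405
Total weight = 49/810 + 58/405 = 11/54
P(Z=1 | obs) = 49/810 / 11/54 = 49/165
P(Z=2 | obs) = 58/405 / 11/54 = 116/165

P(Z=1) = 49/165, P(Z=2) = 116/165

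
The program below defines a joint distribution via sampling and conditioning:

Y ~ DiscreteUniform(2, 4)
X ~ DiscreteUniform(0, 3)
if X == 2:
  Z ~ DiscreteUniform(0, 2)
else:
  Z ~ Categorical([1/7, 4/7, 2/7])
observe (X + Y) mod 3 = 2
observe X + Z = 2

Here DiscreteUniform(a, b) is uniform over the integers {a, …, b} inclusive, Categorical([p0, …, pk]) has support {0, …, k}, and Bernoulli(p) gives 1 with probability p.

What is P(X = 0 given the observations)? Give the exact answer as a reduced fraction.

Enumerate traces; 3 have nonzero weight after conditioning:
  (Y=2, X=0, Z=2) weight 1/42
  (Y=3, X=2, Z=0) weight 1/36
  (Y=4, X=1, Z=1) weight 1/21
Group by X:
  weight(X=0) = 1/42
  weight(X=1) = 1/21
  weight(X=2) = 1/36
Total weight = 1/42 + 1/21 + 1/36 = 25/252
P(X=0 | obs) = 1/42 / 25/252 = 6/25
P(X=1 | obs) = 1/21 / 25/252 = 12/25
P(X=2 | obs) = 1/36 / 25/252 = 7/25

P(X = 0 | obs) = 6/25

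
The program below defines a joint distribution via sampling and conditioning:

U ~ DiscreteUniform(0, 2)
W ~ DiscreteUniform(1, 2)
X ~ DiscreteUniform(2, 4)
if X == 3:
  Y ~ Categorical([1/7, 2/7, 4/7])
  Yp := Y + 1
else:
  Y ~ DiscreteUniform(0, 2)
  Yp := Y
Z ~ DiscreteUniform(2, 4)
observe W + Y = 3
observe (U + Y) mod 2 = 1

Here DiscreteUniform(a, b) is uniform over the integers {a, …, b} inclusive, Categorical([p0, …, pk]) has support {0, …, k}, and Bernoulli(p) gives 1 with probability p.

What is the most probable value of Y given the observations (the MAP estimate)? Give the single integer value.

argmax_v P(Y = v | obs) = 1

Enumerate traces; 27 have nonzero weight after conditioning:
  (U=0, W=2, X=2, Y=1, Z=2) weight 1/162
  (U=0, W=2, X=2, Y=1, Z=3) weight 1/162
  (U=0, W=2, X=2, Y=1, Z=4) weight 1/162
  (U=0, W=2, X=3, Y=1, Z=2) weight 1/189
  (U=0, W=2, X=3, Y=1, Z=3) weight 1/189
  (U=0, W=2, X=3, Y=1, Z=4) weight 1/189
  (U=0, W=2, X=4, Y=1, Z=2) weight 1/162
  (U=0, W=2, X=4, Y=1, Z=3) weight 1/162
  (U=1, W=1, X=2, Y=2, Z=2) weight 1/162
  … 18 more
Group by Y:
  weight(Y=1) = 20/189
  weight(Y=2) = 13/189
Total weight = 20/189 + 13/189 = 11/63
P(Y=1 | obs) = 20/189 / 11/63 = 20/33
P(Y=2 | obs) = 13/189 / 11/63 = 13/33
argmax = 1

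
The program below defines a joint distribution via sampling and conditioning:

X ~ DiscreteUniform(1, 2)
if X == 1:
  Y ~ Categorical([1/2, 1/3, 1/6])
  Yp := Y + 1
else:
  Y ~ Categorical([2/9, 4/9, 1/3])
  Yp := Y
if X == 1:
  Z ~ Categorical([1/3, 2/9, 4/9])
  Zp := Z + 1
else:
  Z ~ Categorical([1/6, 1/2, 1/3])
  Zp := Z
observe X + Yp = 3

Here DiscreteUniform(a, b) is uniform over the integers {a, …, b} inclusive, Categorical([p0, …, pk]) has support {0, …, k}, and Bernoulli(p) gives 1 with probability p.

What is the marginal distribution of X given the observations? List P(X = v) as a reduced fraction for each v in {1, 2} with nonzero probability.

P(X=1) = 3/7, P(X=2) = 4/7

Enumerate traces; 6 have nonzero weight after conditioning:
  (X=1, Y=1, Z=0) weight 1/18
  (X=1, Y=1, Z=1) weight 1/27
  (X=1, Y=1, Z=2) weight 2/27
  (X=2, Y=1, Z=0) weight 1/27
  (X=2, Y=1, Z=1) weight 1/9
  (X=2, Y=1, Z=2) weight 2/27
Group by X:
  weight(X=1) = 1/6
  weight(X=2) = 2/9
Total weight = 1/6 + 2/9 = 7/18
P(X=1 | obs) = 1/6 / 7/18 = 3/7
P(X=2 | obs) = 2/9 / 7/18 = 4/7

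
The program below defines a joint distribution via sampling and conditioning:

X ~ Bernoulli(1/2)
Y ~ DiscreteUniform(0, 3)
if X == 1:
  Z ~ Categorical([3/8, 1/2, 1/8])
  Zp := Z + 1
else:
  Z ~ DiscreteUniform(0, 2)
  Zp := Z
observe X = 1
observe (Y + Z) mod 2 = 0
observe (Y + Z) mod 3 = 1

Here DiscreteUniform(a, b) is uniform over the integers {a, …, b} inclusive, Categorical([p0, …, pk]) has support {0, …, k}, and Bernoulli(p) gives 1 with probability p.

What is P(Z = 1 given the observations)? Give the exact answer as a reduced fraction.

Enumerate traces; 2 have nonzero weight after conditioning:
  (X=1, Y=2, Z=2) weight 1/64
  (X=1, Y=3, Z=1) weight 1/16
Group by Z:
  weight(Z=1) = 1/16
  weight(Z=2) = 1/64
Total weight = 1/16 + 1/64 = 5/64
P(Z=1 | obs) = 1/16 / 5/64 = 4/5
P(Z=2 | obs) = 1/64 / 5/64 = 1/5

P(Z = 1 | obs) = 4/5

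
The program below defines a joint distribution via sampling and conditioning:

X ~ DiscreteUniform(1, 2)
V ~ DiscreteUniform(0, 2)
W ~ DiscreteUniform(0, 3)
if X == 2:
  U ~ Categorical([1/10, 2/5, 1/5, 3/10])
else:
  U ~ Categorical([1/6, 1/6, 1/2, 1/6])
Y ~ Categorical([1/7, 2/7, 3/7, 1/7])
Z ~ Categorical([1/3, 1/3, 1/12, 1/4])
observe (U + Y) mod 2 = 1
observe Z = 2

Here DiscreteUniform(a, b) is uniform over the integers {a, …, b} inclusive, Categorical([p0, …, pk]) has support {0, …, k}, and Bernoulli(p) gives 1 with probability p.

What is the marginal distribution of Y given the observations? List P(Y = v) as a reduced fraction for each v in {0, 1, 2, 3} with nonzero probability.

P(Y=0) = 31/211, P(Y=1) = 58/211, P(Y=2) = 93/211, P(Y=3) = 29/211

Enumerate traces; 192 have nonzero weight after conditioning:
  (X=1, V=0, W=0, U=0, Y=1, Z=2) weight 1/6048
  (X=1, V=0, W=0, U=0, Y=3, Z=2) weight 1/12096
  (X=1, V=0, W=0, U=1, Y=0, Z=2) weight 1/12096
  (X=1, V=0, W=0, U=1, Y=2, Z=2) weight 1/4032
  (X=1, V=0, W=0, U=2, Y=1, Z=2) weight 1/2016
  (X=1, V=0, W=0, U=2, Y=3, Z=2) weight 1/4032
  (X=1, V=0, W=0, U=3, Y=0, Z=2) weight 1/12096
  (X=1, V=0, W=0, U=3, Y=2, Z=2) weight 1/4032
  … 184 more
Group by Y:
  weight(Y=0) = 31/5040
  weight(Y=1) = 29/2520
  weight(Y=2) = 31/1680
  weight(Y=3) = 29/5040
Total weight = 31/5040 + 29/2520 + 31/1680 + 29/5040 = 211/5040
P(Y=0 | obs) = 31/5040 / 211/5040 = 31/211
P(Y=1 | obs) = 29/2520 / 211/5040 = 58/211
P(Y=2 | obs) = 31/1680 / 211/5040 = 93/211
P(Y=3 | obs) = 29/5040 / 211/5040 = 29/211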